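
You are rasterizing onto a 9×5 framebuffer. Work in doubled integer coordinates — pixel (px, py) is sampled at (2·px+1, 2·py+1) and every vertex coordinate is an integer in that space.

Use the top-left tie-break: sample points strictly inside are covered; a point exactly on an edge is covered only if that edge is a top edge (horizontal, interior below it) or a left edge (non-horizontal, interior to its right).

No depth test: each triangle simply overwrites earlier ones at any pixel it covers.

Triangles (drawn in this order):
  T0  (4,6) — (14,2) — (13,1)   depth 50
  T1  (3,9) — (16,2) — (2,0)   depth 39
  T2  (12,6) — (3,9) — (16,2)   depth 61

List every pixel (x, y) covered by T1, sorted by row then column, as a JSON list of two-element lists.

T0:
  2·area = 14  (B↔C swapped to make it positive)
  edge (4, 6)→(13, 1): d=(9,-5) top-left  bias=+0
  edge (13, 1)→(14, 2): d=(1,1) right/bottom  bias=-1
  edge (14, 2)→(4, 6): d=(-10,4) right/bottom  bias=-1
    (6,0)@(13, 1): e=[0,0,14] → ·  [on edge]
    (5,1)@(11, 3): e=[8,4,2] → #
    (6,1)@(13, 3): e=[18,2,-6] → ·
    (7,1)@(15, 3): e=[28,0,-14] → ·  [on edge]
    (5,2)@(11, 5): e=[26,6,-18] → ·
    (8,2)@(17, 5): e=[56,0,-42] → ·  [on edge]
  covered (1 px):
    · · · · · · · · ·
    · · · · · # · · ·
    · · · · · · · · ·
    · · · · · · · · ·
    · · · · · · · · ·
T1:
  2·area = 124  (B↔C swapped to make it positive)
  edge (3, 9)→(2, 0): d=(-1,-9) top-left  bias=+0
  edge (2, 0)→(16, 2): d=(14,2) right/bottom  bias=-1
  edge (16, 2)→(3, 9): d=(-13,7) right/bottom  bias=-1
    (1,0)@(3, 1): e=[8,12,104] → #
    (2,0)@(5, 1): e=[26,8,90] → #
    (3,0)@(7, 1): e=[44,4,76] → #
    (4,0)@(9, 1): e=[62,0,62] → ·  [on edge]
    (1,1)@(3, 3): e=[6,40,78] → #
    (4,1)@(9, 3): e=[60,28,36] → #
    (5,1)@(11, 3): e=[78,24,22] → #
    (6,1)@(13, 3): e=[96,20,8] → #
    (7,1)@(15, 3): e=[114,16,-6] → ·
    (1,2)@(3, 5): e=[4,68,52] → #
    (5,2)@(11, 5): e=[76,52,-4] → ·
    (6,2)@(13, 5): e=[94,48,-18] → ·
    (1,4)@(3, 9): e=[0,124,0] → ·  [on edge]
  covered (15 px):
    · # # # · · · · ·
    · # # # # # # · ·
    · # # # # · · · ·
    · # # · · · · · ·
    · · · · · · · · ·
T2:
  2·area = 24
  edge (12, 6)→(3, 9): d=(-9,3) right/bottom  bias=-1
  edge (3, 9)→(16, 2): d=(13,-7) top-left  bias=+0
  edge (16, 2)→(12, 6): d=(-4,4) right/bottom  bias=-1
    (8,0)@(17, 1): e=[30,-6,0] → ·  [on edge]
    (7,1)@(15, 3): e=[18,6,0] → ·  [on edge]
    (5,2)@(11, 5): e=[12,4,8] → #
    (6,2)@(13, 5): e=[6,18,0] → ·  [on edge]
    (7,2)@(15, 5): e=[0,32,-8] → ·  [on edge]
    (3,3)@(7, 7): e=[6,2,16] → #
    (4,3)@(9, 7): e=[0,16,8] → ·  [on edge]
    (5,3)@(11, 7): e=[-6,30,0] → ·  [on edge]
    (1,4)@(3, 9): e=[0,0,24] → ·  [on edge]
    (3,4)@(7, 9): e=[-12,28,8] → ·
    (4,4)@(9, 9): e=[-18,42,0] → ·  [on edge]
  covered (2 px):
    · · · · · · · · ·
    · · · · · · · · ·
    · · · · · # · · ·
    · · · # · · · · ·
    · · · · · · · · ·

Final: [[1,0],[2,0],[3,0],[1,1],[2,1],[3,1],[4,1],[5,1],[6,1],[1,2],[2,2],[3,2],[4,2],[1,3],[2,3]]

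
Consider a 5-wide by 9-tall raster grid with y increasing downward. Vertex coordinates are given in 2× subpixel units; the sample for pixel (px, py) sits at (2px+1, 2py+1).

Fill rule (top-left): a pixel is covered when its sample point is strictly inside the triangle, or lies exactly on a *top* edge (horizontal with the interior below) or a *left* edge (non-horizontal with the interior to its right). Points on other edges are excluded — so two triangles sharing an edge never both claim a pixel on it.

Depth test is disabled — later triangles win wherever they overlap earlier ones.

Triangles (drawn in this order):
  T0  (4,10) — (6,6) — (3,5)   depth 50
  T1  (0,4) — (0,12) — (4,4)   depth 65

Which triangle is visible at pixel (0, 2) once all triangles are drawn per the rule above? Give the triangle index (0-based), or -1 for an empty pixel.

T0:
  2·area = 14  (B↔C swapped to make it positive)
  edge (4, 10)→(3, 5): d=(-1,-5) top-left  bias=+0
  edge (3, 5)→(6, 6): d=(3,1) right/bottom  bias=-1
  edge (6, 6)→(4, 10): d=(-2,4) right/bottom  bias=-1
    (1,2)@(3, 5): e=[0,0,14] → ·  [on edge]
    (2,3)@(5, 7): e=[8,4,2] → #
    (3,3)@(7, 7): e=[18,2,-6] → ·
    (4,3)@(9, 7): e=[28,0,-14] → ·  [on edge]
    (2,4)@(5, 9): e=[6,10,-2] → ·
    (2,7)@(5, 15): e=[0,28,-14] → ·  [on edge]
  covered (1 px):
    · · · · ·
    · · · · ·
    · · · · ·
    · · # · ·
    · · · · ·
    · · · · ·
    · · · · ·
    · · · · ·
    · · · · ·
T1:
  2·area = 32  (B↔C swapped to make it positive)
  edge (0, 4)→(4, 4): d=(4,0) top-left  bias=+0
  edge (4, 4)→(0, 12): d=(-4,8) right/bottom  bias=-1
  edge (0, 12)→(0, 4): d=(0,-8) top-left  bias=+0
    (0,2)@(1, 5): e=[4,20,8] → #
    (1,2)@(3, 5): e=[4,4,24] → #
    (2,2)@(5, 5): e=[4,-12,40] → ·
    (0,3)@(1, 7): e=[12,12,8] → #
    (1,3)@(3, 7): e=[12,-4,24] → ·
    (0,4)@(1, 9): e=[20,4,8] → #
    (1,4)@(3, 9): e=[20,-12,24] → ·
    (0,5)@(1, 11): e=[28,-4,8] → ·
  covered (4 px):
    · · · · ·
    · · · · ·
    # # · · ·
    # · · · ·
    # · · · ·
    · · · · ·
    · · · · ·
    · · · · ·
    · · · · ·

Z-buffer (winner per pixel, '.' = empty):
  . . . . .
  . . . . .
  1 1 . . .
  1 . 0 . .
  1 . . . .
  . . . . .
  . . . . .
  . . . . .
  . . . . .

Final: 1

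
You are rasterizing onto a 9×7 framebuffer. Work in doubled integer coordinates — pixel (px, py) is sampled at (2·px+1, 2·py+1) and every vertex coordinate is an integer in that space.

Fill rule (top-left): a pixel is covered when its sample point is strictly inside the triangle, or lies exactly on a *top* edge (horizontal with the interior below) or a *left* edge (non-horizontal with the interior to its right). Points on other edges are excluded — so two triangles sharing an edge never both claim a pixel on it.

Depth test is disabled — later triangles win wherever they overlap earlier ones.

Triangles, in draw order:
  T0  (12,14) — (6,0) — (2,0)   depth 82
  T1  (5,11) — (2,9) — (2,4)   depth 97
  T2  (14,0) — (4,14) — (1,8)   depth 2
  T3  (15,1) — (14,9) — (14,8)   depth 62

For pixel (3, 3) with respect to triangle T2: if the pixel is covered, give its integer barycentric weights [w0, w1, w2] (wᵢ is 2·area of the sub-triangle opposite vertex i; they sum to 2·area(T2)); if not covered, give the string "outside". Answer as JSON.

T0:
  2·area = 56  (B↔C swapped to make it positive)
  edge (12, 14)→(2, 0): d=(-10,-14) top-left  bias=+0
  edge (2, 0)→(6, 0): d=(4,0) top-left  bias=+0
  edge (6, 0)→(12, 14): d=(6,14) right/bottom  bias=-1
    (1,0)@(3, 1): e=[4,4,48] → █
    (2,0)@(5, 1): e=[32,4,20] → █
    (3,0)@(7, 1): e=[60,4,-8] → ·
    (1,1)@(3, 3): e=[-16,12,60] → ·
    (2,1)@(5, 3): e=[12,12,32] → █
    (3,1)@(7, 3): e=[40,12,4] → █
    (4,1)@(9, 3): e=[68,12,-24] → ·
    (2,2)@(5, 5): e=[-8,20,44] → ·
    (3,2)@(7, 5): e=[20,20,16] → █
    (4,2)@(9, 5): e=[48,20,-12] → ·
    (3,3)@(7, 7): e=[0,28,28] → █  [on edge]
    (4,3)@(9, 7): e=[28,28,0] → ·  [on edge]
  covered (7 px):
    · █ █ · · · · · ·
    · · █ █ · · · · ·
    · · · █ · · · · ·
    · · · █ · · · · ·
    · · · · █ · · · ·
    · · · · · · · · ·
    · · · · · · · · ·
T1:
  2·area = 15
  edge (5, 11)→(2, 9): d=(-3,-2) top-left  bias=+0
  edge (2, 9)→(2, 4): d=(0,-5) top-left  bias=+0
  edge (2, 4)→(5, 11): d=(3,7) right/bottom  bias=-1
    (1,3)@(3, 7): e=[8,5,2] → █
    (2,3)@(5, 7): e=[12,15,-12] → ·
    (1,4)@(3, 9): e=[2,5,8] → █
    (2,4)@(5, 9): e=[6,15,-6] → ·
    (1,5)@(3, 11): e=[-4,5,14] → ·
    (2,5)@(5, 11): e=[0,15,0] → ·  [on edge]
  covered (2 px):
    · · · · · · · · ·
    · · · · · · · · ·
    · · · · · · · · ·
    · █ · · · · · · ·
    · █ · · · · · · ·
    · · · · · · · · ·
    · · · · · · · · ·
T2:
  2·area = 102
  edge (14, 0)→(4, 14): d=(-10,14) right/bottom  bias=-1
  edge (4, 14)→(1, 8): d=(-3,-6) top-left  bias=+0
  edge (1, 8)→(14, 0): d=(13,-8) top-left  bias=+0
    (6,0)@(13, 1): e=[4,93,5] → █
    (7,0)@(15, 1): e=[-24,105,21] → ·
    (5,1)@(11, 3): e=[12,75,15] → █
    (6,1)@(13, 3): e=[-16,87,31] → ·
    (3,2)@(7, 5): e=[48,45,9] → █
    (4,2)@(9, 5): e=[20,57,25] → █
    (5,2)@(11, 5): e=[-8,69,41] → ·
    (1,3)@(3, 7): e=[84,15,3] → █
    (2,3)@(5, 7): e=[56,27,19] → █
    (4,3)@(9, 7): e=[0,51,51] → ·  [on edge]
    (1,4)@(3, 9): e=[64,9,29] → █
    (4,4)@(9, 9): e=[-20,45,77] → ·
  covered (12 px):
    · · · · · · █ · ·
    · · · · · █ · · ·
    · · · █ █ · · · ·
    · █ █ █ · · · · ·
    · █ █ █ · · · · ·
    · █ █ · · · · · ·
    · · · · · · · · ·
T3:
  2·area = 1
  edge (15, 1)→(14, 9): d=(-1,8) right/bottom  bias=-1
  edge (14, 9)→(14, 8): d=(0,-1) top-left  bias=+0
  edge (14, 8)→(15, 1): d=(1,-7) top-left  bias=+0
    (7,0)@(15, 1): e=[0,1,0] → ·  [on edge]
  covered (0 px):
    · · · · · · · · ·
    · · · · · · · · ·
    · · · · · · · · ·
    · · · · · · · · ·
    · · · · · · · · ·
    · · · · · · · · ·
    · · · · · · · · ·

Answer: [39,35,28]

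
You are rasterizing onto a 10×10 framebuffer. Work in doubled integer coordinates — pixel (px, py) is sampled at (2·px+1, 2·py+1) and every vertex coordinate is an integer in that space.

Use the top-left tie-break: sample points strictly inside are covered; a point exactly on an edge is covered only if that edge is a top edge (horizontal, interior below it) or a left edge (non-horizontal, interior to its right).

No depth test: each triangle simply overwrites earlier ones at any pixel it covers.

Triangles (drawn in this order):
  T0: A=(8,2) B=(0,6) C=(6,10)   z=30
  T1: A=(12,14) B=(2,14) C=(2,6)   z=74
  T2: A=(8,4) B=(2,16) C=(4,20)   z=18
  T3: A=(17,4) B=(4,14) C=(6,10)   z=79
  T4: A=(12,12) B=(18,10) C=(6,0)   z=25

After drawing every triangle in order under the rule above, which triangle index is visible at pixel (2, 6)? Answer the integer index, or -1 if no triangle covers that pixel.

T0:
  2·area = 56  (B↔C swapped to make it positive)
  edge (8, 2)→(6, 10): d=(-2,8) right/bottom  bias=-1
  edge (6, 10)→(0, 6): d=(-6,-4) top-left  bias=+0
  edge (0, 6)→(8, 2): d=(8,-4) top-left  bias=+0
    (3,1)@(7, 3): e=[6,46,4] → X
    (4,1)@(9, 3): e=[-10,54,12] → .
    (1,2)@(3, 5): e=[34,18,4] → X
    (2,2)@(5, 5): e=[18,26,12] → X
    (4,2)@(9, 5): e=[-14,42,28] → .
    (1,3)@(3, 7): e=[30,6,20] → X
    (3,3)@(7, 7): e=[-2,22,36] → .
    (1,4)@(3, 9): e=[26,-6,36] → .
    (2,4)@(5, 9): e=[10,2,44] → X
    (3,4)@(7, 9): e=[-6,10,52] → .
    (2,5)@(5, 11): e=[6,-10,60] → .
  covered (7 px):
    . . . . . . . . . .
    . . . X . . . . . .
    . X X X . . . . . .
    . X X . . . . . . .
    . . X . . . . . . .
    . . . . . . . . . .
    . . . . . . . . . .
    . . . . . . . . . .
    . . . . . . . . . .
    . . . . . . . . . .
T1:
  2·area = 80
  edge (12, 14)→(2, 14): d=(-10,0) right/bottom  bias=-1
  edge (2, 14)→(2, 6): d=(0,-8) top-left  bias=+0
  edge (2, 6)→(12, 14): d=(10,8) right/bottom  bias=-1
    (1,3)@(3, 7): e=[70,8,2] → X
    (2,3)@(5, 7): e=[70,24,-14] → .
    (1,4)@(3, 9): e=[50,8,22] → X
    (2,4)@(5, 9): e=[50,24,6] → X
    (3,4)@(7, 9): e=[50,40,-10] → .
    (1,5)@(3, 11): e=[30,8,42] → X
    (3,5)@(7, 11): e=[30,40,10] → X
    (4,5)@(9, 11): e=[30,56,-6] → .
    (1,6)@(3, 13): e=[10,8,62] → X
    (4,6)@(9, 13): e=[10,56,14] → X
    (5,6)@(11, 13): e=[10,72,-2] → .
    (1,7)@(3, 15): e=[-10,8,82] → .
  covered (10 px):
    . . . . . . . . . .
    . . . . . . . . . .
    . . . . . . . . . .
    . X . . . . . . . .
    . X X . . . . . . .
    . X X X . . . . . .
    . X X X X . . . . .
    . . . . . . . . . .
    . . . . . . . . . .
    . . . . . . . . . .
T2:
  2·area = 48  (B↔C swapped to make it positive)
  edge (8, 4)→(4, 20): d=(-4,16) right/bottom  bias=-1
  edge (4, 20)→(2, 16): d=(-2,-4) top-left  bias=+0
  edge (2, 16)→(8, 4): d=(6,-12) top-left  bias=+0
    (3,3)@(7, 7): e=[4,38,6] → X
    (4,3)@(9, 7): e=[-28,46,30] → .
    (3,4)@(7, 9): e=[-4,34,18] → .
    (2,5)@(5, 11): e=[20,22,6] → X
    (3,5)@(7, 11): e=[-12,30,30] → .
    (2,6)@(5, 13): e=[12,18,18] → X
    (3,6)@(7, 13): e=[-20,26,42] → .
    (1,7)@(3, 15): e=[36,6,6] → X
    (3,7)@(7, 15): e=[-28,22,54] → .
    (1,8)@(3, 17): e=[28,2,18] → X
    (2,8)@(5, 17): e=[-4,10,42] → .
    (1,9)@(3, 19): e=[20,-2,30] → .
  covered (6 px):
    . . . . . . . . . .
    . . . . . . . . . .
    . . . . . . . . . .
    . . . X . . . . . .
    . . . . . . . . . .
    . . X . . . . . . .
    . . X . . . . . . .
    . X X . . . . . . .
    . X . . . . . . . .
    . . . . . . . . . .
T3:
  2·area = 32
  edge (17, 4)→(4, 14): d=(-13,10) right/bottom  bias=-1
  edge (4, 14)→(6, 10): d=(2,-4) top-left  bias=+0
  edge (6, 10)→(17, 4): d=(11,-6) top-left  bias=+0
    (6,3)@(13, 7): e=[1,22,9] → X
    (7,3)@(15, 7): e=[-19,30,21] → .
    (4,4)@(9, 9): e=[15,10,7] → X
    (5,4)@(11, 9): e=[-5,18,19] → .
    (6,4)@(13, 9): e=[-25,26,31] → .
    (3,5)@(7, 11): e=[9,6,17] → X
    (4,5)@(9, 11): e=[-11,14,29] → .
    (2,6)@(5, 13): e=[3,2,27] → X
    (3,6)@(7, 13): e=[-17,10,39] → .
    (2,7)@(5, 15): e=[-23,6,49] → .
  covered (4 px):
    . . . . . . . . . .
    . . . . . . . . . .
    . . . . . . . . . .
    . . . . . . X . . .
    . . . . X . . . . .
    . . . X . . . . . .
    . . X . . . . . . .
    . . . . . . . . . .
    . . . . . . . . . .
    . . . . . . . . . .
T4:
  2·area = 84  (B↔C swapped to make it positive)
  edge (12, 12)→(6, 0): d=(-6,-12) top-left  bias=+0
  edge (6, 0)→(18, 10): d=(12,10) right/bottom  bias=-1
  edge (18, 10)→(12, 12): d=(-6,2) right/bottom  bias=-1
    (3,0)@(7, 1): e=[6,2,76] → X
    (4,0)@(9, 1): e=[30,-18,72] → .
    (3,1)@(7, 3): e=[-6,26,64] → .
    (4,1)@(9, 3): e=[18,6,60] → X
    (5,1)@(11, 3): e=[42,-14,56] → .
    (4,2)@(9, 5): e=[6,30,48] → X
    (5,2)@(11, 5): e=[30,10,44] → X
    (6,2)@(13, 5): e=[54,-10,40] → .
    (4,3)@(9, 7): e=[-6,54,36] → .
    (5,3)@(11, 7): e=[18,34,32] → X
    (6,3)@(13, 7): e=[42,14,28] → X
    (7,3)@(15, 7): e=[66,-6,24] → .
    (7,5)@(15, 11): e=[42,42,0] → .  [on edge]
    (4,6)@(9, 13): e=[-42,126,0] → .  [on edge]
    (1,7)@(3, 15): e=[-126,210,0] → .  [on edge]
  covered (10 px):
    . . . X . . . . . .
    . . . . X . . . . .
    . . . . X X . . . .
    . . . . . X X . . .
    . . . . . X X X . .
    . . . . . . X . . .
    . . . . . . . . . .
    . . . . . . . . . .
    . . . . . . . . . .
    . . . . . . . . . .

Z-buffer (winner per pixel, '.' = empty):
  . . . 4 . . . . . .
  . . . 0 4 . . . . .
  . 0 0 0 4 4 . . . .
  . 1 0 2 . 4 4 . . .
  . 1 1 . 3 4 4 4 . .
  . 1 2 3 . . 4 . . .
  . 1 3 1 1 . . . . .
  . 2 2 . . . . . . .
  . 2 . . . . . . . .
  . . . . . . . . . .

Result: 3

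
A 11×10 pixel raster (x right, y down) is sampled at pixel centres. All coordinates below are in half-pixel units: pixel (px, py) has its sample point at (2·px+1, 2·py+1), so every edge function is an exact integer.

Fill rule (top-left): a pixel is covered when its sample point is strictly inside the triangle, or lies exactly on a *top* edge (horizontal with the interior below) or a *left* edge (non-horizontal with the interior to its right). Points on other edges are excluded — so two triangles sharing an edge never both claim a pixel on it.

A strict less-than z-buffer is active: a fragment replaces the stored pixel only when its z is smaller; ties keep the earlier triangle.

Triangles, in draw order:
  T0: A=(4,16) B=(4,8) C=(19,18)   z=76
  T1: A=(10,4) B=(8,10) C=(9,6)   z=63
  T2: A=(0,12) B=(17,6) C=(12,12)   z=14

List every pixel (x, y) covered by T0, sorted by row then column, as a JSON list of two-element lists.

T0:
  2·area = 120
  edge (4, 16)→(4, 8): d=(0,-8) top-left  bias=+0
  edge (4, 8)→(19, 18): d=(15,10) right/bottom  bias=-1
  edge (19, 18)→(4, 16): d=(-15,-2) top-left  bias=+0
    (2,4)@(5, 9): e=[8,5,107] → █
    (3,4)@(7, 9): e=[24,-15,111] → ·
    (2,5)@(5, 11): e=[8,35,77] → █
    (3,5)@(7, 11): e=[24,15,81] → █
    (4,5)@(9, 11): e=[40,-5,85] → ·
    (2,6)@(5, 13): e=[8,65,47] → █
    (4,6)@(9, 13): e=[40,25,55] → █
    (5,6)@(11, 13): e=[56,5,59] → █
    (6,6)@(13, 13): e=[72,-15,63] → ·
    (2,7)@(5, 15): e=[8,95,17] → █
    (6,7)@(13, 15): e=[72,15,33] → █
    (7,7)@(15, 15): e=[88,-5,37] → ·
  covered (15 px):
    · · · · · · · · · · ·
    · · · · · · · · · · ·
    · · · · · · · · · · ·
    · · · · · · · · · · ·
    · · █ · · · · · · · ·
    · · █ █ · · · · · · ·
    · · █ █ █ █ · · · · ·
    · · █ █ █ █ █ · · · ·
    · · · · · · █ █ █ · ·
    · · · · · · · · · · ·
T1:
  2·area = 2
  edge (10, 4)→(8, 10): d=(-2,6) right/bottom  bias=-1
  edge (8, 10)→(9, 6): d=(1,-4) top-left  bias=+0
  edge (9, 6)→(10, 4): d=(1,-2) top-left  bias=+0
    (5,0)@(11, 1): e=[0,3,-1] → ·  [on edge]
    (4,3)@(9, 7): e=[0,1,1] → ·  [on edge]
    (3,6)@(7, 13): e=[0,-1,3] → ·  [on edge]
    (2,9)@(5, 19): e=[0,-3,5] → ·  [on edge]
  covered (0 px):
    · · · · · · · · · · ·
    · · · · · · · · · · ·
    · · · · · · · · · · ·
    · · · · · · · · · · ·
    · · · · · · · · · · ·
    · · · · · · · · · · ·
    · · · · · · · · · · ·
    · · · · · · · · · · ·
    · · · · · · · · · · ·
    · · · · · · · · · · ·
T2:
  2·area = 72
  edge (0, 12)→(17, 6): d=(17,-6) top-left  bias=+0
  edge (17, 6)→(12, 12): d=(-5,6) right/bottom  bias=-1
  edge (12, 12)→(0, 12): d=(-12,0) right/bottom  bias=-1
    (7,3)@(15, 7): e=[5,7,60] → █
    (8,3)@(17, 7): e=[17,-5,60] → ·
    (4,4)@(9, 9): e=[3,33,36] → █
    (5,4)@(11, 9): e=[15,21,36] → █
    (6,4)@(13, 9): e=[27,9,36] → █
    (7,4)@(15, 9): e=[39,-3,36] → ·
    (1,5)@(3, 11): e=[1,59,12] → █
    (2,5)@(5, 11): e=[13,47,12] → █
    (3,5)@(7, 11): e=[25,35,12] → █
    (6,5)@(13, 11): e=[61,-1,12] → ·
    (1,6)@(3, 13): e=[35,49,-12] → ·
    (2,6)@(5, 13): e=[47,37,-12] → ·
  covered (9 px):
    · · · · · · · · · · ·
    · · · · · · · · · · ·
    · · · · · · · · · · ·
    · · · · · · · █ · · ·
    · · · · █ █ █ · · · ·
    · █ █ █ █ █ · · · · ·
    · · · · · · · · · · ·
    · · · · · · · · · · ·
    · · · · · · · · · · ·
    · · · · · · · · · · ·

Result: [[2,4],[2,5],[3,5],[2,6],[3,6],[4,6],[5,6],[2,7],[3,7],[4,7],[5,7],[6,7],[6,8],[7,8],[8,8]]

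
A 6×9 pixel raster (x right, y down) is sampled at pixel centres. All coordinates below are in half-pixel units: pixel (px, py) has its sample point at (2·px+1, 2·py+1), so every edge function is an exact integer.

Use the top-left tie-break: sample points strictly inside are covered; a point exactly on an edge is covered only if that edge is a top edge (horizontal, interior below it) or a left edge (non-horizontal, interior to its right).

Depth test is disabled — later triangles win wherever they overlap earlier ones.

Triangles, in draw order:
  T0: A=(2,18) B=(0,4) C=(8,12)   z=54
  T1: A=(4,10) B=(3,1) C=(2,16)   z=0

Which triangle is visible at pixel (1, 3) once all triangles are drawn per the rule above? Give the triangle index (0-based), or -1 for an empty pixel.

T0:
  2·area = 96
  edge (2, 18)→(0, 4): d=(-2,-14) top-left  bias=+0
  edge (0, 4)→(8, 12): d=(8,8) right/bottom  bias=-1
  edge (8, 12)→(2, 18): d=(-6,6) right/bottom  bias=-1
    (0,2)@(1, 5): e=[12,0,84] → ·  [on edge]
    (0,3)@(1, 7): e=[8,16,72] → #
    (1,3)@(3, 7): e=[36,0,60] → ·  [on edge]
    (0,4)@(1, 9): e=[4,32,60] → #
    (1,4)@(3, 9): e=[32,16,48] → #
    (2,4)@(5, 9): e=[60,0,36] → ·  [on edge]
    (5,4)@(11, 9): e=[144,-48,0] → ·  [on edge]
    (0,5)@(1, 11): e=[0,48,48] → #  [on edge]
    (2,5)@(5, 11): e=[56,16,24] → #
    (3,5)@(7, 11): e=[84,0,12] → ·  [on edge]
    (4,5)@(9, 11): e=[112,-16,0] → ·  [on edge]
    (0,6)@(1, 13): e=[-4,64,36] → ·
    (3,6)@(7, 13): e=[80,16,0] → ·  [on edge]
    (4,6)@(9, 13): e=[108,0,-12] → ·  [on edge]
    (2,7)@(5, 15): e=[48,48,0] → ·  [on edge]
    (5,7)@(11, 15): e=[132,0,-36] → ·  [on edge]
    (1,8)@(3, 17): e=[16,80,0] → ·  [on edge]
  covered (9 px):
    · · · · · ·
    · · · · · ·
    · · · · · ·
    # · · · · ·
    # # · · · ·
    # # # · · ·
    · # # · · ·
    · # · · · ·
    · · · · · ·
T1:
  2·area = 24  (B↔C swapped to make it positive)
  edge (4, 10)→(2, 16): d=(-2,6) right/bottom  bias=-1
  edge (2, 16)→(3, 1): d=(1,-15) top-left  bias=+0
  edge (3, 1)→(4, 10): d=(1,9) right/bottom  bias=-1
    (1,0)@(3, 1): e=[24,0,0] → ·  [on edge]
    (3,0)@(7, 1): e=[0,60,-36] → ·  [on edge]
    (1,1)@(3, 3): e=[20,2,2] → #
    (2,1)@(5, 3): e=[8,32,-16] → ·
    (1,2)@(3, 5): e=[16,4,4] → #
    (2,2)@(5, 5): e=[4,34,-14] → ·
    (1,3)@(3, 7): e=[12,6,6] → #
    (2,3)@(5, 7): e=[0,36,-12] → ·  [on edge]
    (1,4)@(3, 9): e=[8,8,8] → #
    (2,4)@(5, 9): e=[-4,38,-10] → ·
    (1,5)@(3, 11): e=[4,10,10] → #
    (2,5)@(5, 11): e=[-8,40,-8] → ·
    (1,6)@(3, 13): e=[0,12,12] → ·  [on edge]
  covered (5 px):
    · · · · · ·
    · # · · · ·
    · # · · · ·
    · # · · · ·
    · # · · · ·
    · # · · · ·
    · · · · · ·
    · · · · · ·
    · · · · · ·

Z-buffer (winner per pixel, '.' = empty):
  . . . . . .
  . 1 . . . .
  . 1 . . . .
  0 1 . . . .
  0 1 . . . .
  0 1 0 . . .
  . 0 0 . . .
  . 0 . . . .
  . . . . . .

Result: 1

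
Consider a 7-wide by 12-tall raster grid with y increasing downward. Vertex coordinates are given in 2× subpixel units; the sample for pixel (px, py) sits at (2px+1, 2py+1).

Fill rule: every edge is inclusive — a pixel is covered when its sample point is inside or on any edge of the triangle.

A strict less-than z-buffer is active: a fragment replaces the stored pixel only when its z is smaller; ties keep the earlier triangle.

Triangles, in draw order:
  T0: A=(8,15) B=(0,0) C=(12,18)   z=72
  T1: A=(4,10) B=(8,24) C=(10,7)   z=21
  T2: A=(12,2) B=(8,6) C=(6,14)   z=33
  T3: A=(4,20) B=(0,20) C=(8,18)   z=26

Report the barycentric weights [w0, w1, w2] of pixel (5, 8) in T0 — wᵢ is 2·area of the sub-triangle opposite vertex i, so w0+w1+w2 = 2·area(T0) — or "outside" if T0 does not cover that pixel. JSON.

T0:
  2·area = 36
  edge (8, 15)→(0, 0): d=(-8,-15) inclusive
  edge (0, 0)→(12, 18): d=(12,18) inclusive
  edge (12, 18)→(8, 15): d=(-4,-3) inclusive
    (1,2)@(3, 5): e=[5,6,25] → X
    (2,2)@(5, 5): e=[35,-30,31] → .
    (1,3)@(3, 7): e=[-11,30,17] → .
    (2,4)@(5, 9): e=[3,18,15] → X
    (3,4)@(7, 9): e=[33,-18,21] → .
    (2,5)@(5, 11): e=[-13,42,7] → .
    (3,5)@(7, 11): e=[17,6,13] → X
    (4,5)@(9, 11): e=[47,-30,19] → .
    (3,6)@(7, 13): e=[1,30,5] → X
    (4,6)@(9, 13): e=[31,-6,11] → .
    (3,7)@(7, 15): e=[-15,54,-3] → .
    (4,7)@(9, 15): e=[15,18,3] → X
  covered (6 px):
    . . . . . . .
    . . . . . . .
    . X . . . . .
    . . . . . . .
    . . X . . . .
    . . . X . . .
    . . . X . . .
    . . . . X . .
    . . . . . X .
    . . . . . . .
    . . . . . . .
    . . . . . . .
T1:
  2·area = 96  (B↔C swapped to make it positive)
  edge (4, 10)→(10, 7): d=(6,-3) inclusive
  edge (10, 7)→(8, 24): d=(-2,17) inclusive
  edge (8, 24)→(4, 10): d=(-4,-14) inclusive
    (3,4)@(7, 9): e=[3,47,46] → X
    (4,4)@(9, 9): e=[9,13,74] → X
    (5,4)@(11, 9): e=[15,-21,102] → .
    (2,5)@(5, 11): e=[9,77,10] → X
    (5,5)@(11, 11): e=[27,-25,94] → .
    (2,6)@(5, 13): e=[21,73,2] → X
    (5,6)@(11, 13): e=[39,-29,86] → .
    (2,7)@(5, 15): e=[33,69,-6] → .
    (3,7)@(7, 15): e=[39,35,22] → X
    (5,7)@(11, 15): e=[51,-33,78] → .
    (3,8)@(7, 17): e=[51,31,14] → X
    (4,8)@(9, 17): e=[57,-3,42] → .
  covered (12 px):
    . . . . . . .
    . . . . . . .
    . . . . . . .
    . . . . . . .
    . . . X X . .
    . . X X X . .
    . . X X X . .
    . . . X X . .
    . . . X . . .
    . . . X . . .
    . . . . . . .
    . . . . . . .
T2:
  2·area = 24  (B↔C swapped to make it positive)
  edge (12, 2)→(6, 14): d=(-6,12) inclusive
  edge (6, 14)→(8, 6): d=(2,-8) inclusive
  edge (8, 6)→(12, 2): d=(4,-4) inclusive
    (6,0)@(13, 1): e=[-6,30,0] → .  [on edge]
    (5,1)@(11, 3): e=[6,18,0] → X  [on edge]
    (6,1)@(13, 3): e=[-18,34,8] → .
    (4,2)@(9, 5): e=[18,6,0] → X  [on edge]
    (5,2)@(11, 5): e=[-6,22,8] → .
    (3,3)@(7, 7): e=[30,-6,0] → .  [on edge]
    (4,3)@(9, 7): e=[6,10,8] → X
    (5,3)@(11, 7): e=[-18,26,16] → .
    (2,4)@(5, 9): e=[42,-18,0] → .  [on edge]
    (4,4)@(9, 9): e=[-6,14,16] → .
    (1,5)@(3, 11): e=[54,-30,0] → .  [on edge]
    (3,5)@(7, 11): e=[6,2,16] → X
    (0,6)@(1, 13): e=[66,-42,0] → .  [on edge]
  covered (4 px):
    . . . . . . .
    . . . . . X .
    . . . . X . .
    . . . . X . .
    . . . . . . .
    . . . X . . .
    . . . . . . .
    . . . . . . .
    . . . . . . .
    . . . . . . .
    . . . . . . .
    . . . . . . .
T3:
  2·area = 8
  edge (4, 20)→(0, 20): d=(-4,0) inclusive
  edge (0, 20)→(8, 18): d=(8,-2) inclusive
  edge (8, 18)→(4, 20): d=(-4,2) inclusive
    (2,9)@(5, 19): e=[4,2,2] → X
    (3,9)@(7, 19): e=[4,6,-2] → .
    (2,10)@(5, 21): e=[-4,18,-6] → .
  covered (1 px):
    . . . . . . .
    . . . . . . .
    . . . . . . .
    . . . . . . .
    . . . . . . .
    . . . . . . .
    . . . . . . .
    . . . . . . .
    . . . . . . .
    . . X . . . .
    . . . . . . .
    . . . . . . .

Final: [6,1,29]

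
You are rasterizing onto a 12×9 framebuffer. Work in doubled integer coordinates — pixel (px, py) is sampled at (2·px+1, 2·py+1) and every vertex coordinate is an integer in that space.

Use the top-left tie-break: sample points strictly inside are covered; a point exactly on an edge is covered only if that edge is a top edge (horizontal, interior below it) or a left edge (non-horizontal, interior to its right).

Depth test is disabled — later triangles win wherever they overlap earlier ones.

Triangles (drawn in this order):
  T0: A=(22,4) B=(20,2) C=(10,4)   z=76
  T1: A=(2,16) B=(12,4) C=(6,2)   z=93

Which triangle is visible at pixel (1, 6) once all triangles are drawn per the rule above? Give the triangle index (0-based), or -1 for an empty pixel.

T0:
  2·area = 24  (B↔C swapped to make it positive)
  edge (22, 4)→(10, 4): d=(-12,0) right/bottom  bias=-1
  edge (10, 4)→(20, 2): d=(10,-2) top-left  bias=+0
  edge (20, 2)→(22, 4): d=(2,2) right/bottom  bias=-1
    (9,0)@(19, 1): e=[36,-12,0] → ·  [on edge]
    (7,1)@(15, 3): e=[12,0,12] → #  [on edge]
    (8,1)@(17, 3): e=[12,4,8] → #
    (9,1)@(19, 3): e=[12,8,4] → #
    (10,1)@(21, 3): e=[12,12,0] → ·  [on edge]
    (2,2)@(5, 5): e=[-12,0,36] → ·  [on edge]
    (7,2)@(15, 5): e=[-12,20,16] → ·
    (8,2)@(17, 5): e=[-12,24,12] → ·
    (9,2)@(19, 5): e=[-12,28,8] → ·
    (11,2)@(23, 5): e=[-12,36,0] → ·  [on edge]
  covered (3 px):
    · · · · · · · · · · · ·
    · · · · · · · # # # · ·
    · · · · · · · · · · · ·
    · · · · · · · · · · · ·
    · · · · · · · · · · · ·
    · · · · · · · · · · · ·
    · · · · · · · · · · · ·
    · · · · · · · · · · · ·
    · · · · · · · · · · · ·
T1:
  2·area = 92  (B↔C swapped to make it positive)
  edge (2, 16)→(6, 2): d=(4,-14) top-left  bias=+0
  edge (6, 2)→(12, 4): d=(6,2) right/bottom  bias=-1
  edge (12, 4)→(2, 16): d=(-10,12) right/bottom  bias=-1
    (1,0)@(3, 1): e=[-46,0,138] → ·  [on edge]
    (3,1)@(7, 3): e=[18,4,70] → #
    (4,1)@(9, 3): e=[46,0,46] → ·  [on edge]
    (3,2)@(7, 5): e=[26,16,50] → #
    (4,2)@(9, 5): e=[54,12,26] → #
    (5,2)@(11, 5): e=[82,8,2] → #
    (6,2)@(13, 5): e=[110,4,-22] → ·
    (7,2)@(15, 5): e=[138,0,-46] → ·  [on edge]
    (2,3)@(5, 7): e=[6,32,54] → #
    (5,3)@(11, 7): e=[90,20,-18] → ·
    (10,3)@(21, 7): e=[230,0,-138] → ·  [on edge]
    (2,4)@(5, 9): e=[14,44,34] → #
  covered (11 px):
    · · · · · · · · · · · ·
    · · · # · · · · · · · ·
    · · · # # # · · · · · ·
    · · # # # · · · · · · ·
    · · # # · · · · · · · ·
    · · # · · · · · · · · ·
    · # · · · · · · · · · ·
    · · · · · · · · · · · ·
    · · · · · · · · · · · ·

Z-buffer (winner per pixel, '.' = empty):
  . . . . . . . . . . . .
  . . . 1 . . . 0 0 0 . .
  . . . 1 1 1 . . . . . .
  . . 1 1 1 . . . . . . .
  . . 1 1 . . . . . . . .
  . . 1 . . . . . . . . .
  . 1 . . . . . . . . . .
  . . . . . . . . . . . .
  . . . . . . . . . . . .

Answer: 1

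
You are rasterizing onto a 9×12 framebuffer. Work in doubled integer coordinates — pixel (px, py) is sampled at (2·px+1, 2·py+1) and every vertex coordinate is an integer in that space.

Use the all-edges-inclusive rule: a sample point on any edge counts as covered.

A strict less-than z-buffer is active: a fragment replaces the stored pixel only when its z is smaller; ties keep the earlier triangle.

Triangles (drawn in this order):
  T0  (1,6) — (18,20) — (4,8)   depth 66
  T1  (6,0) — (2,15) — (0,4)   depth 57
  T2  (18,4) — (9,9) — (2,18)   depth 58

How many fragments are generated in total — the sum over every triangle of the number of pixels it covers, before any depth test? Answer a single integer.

T0:
  2·area = 8  (B↔C swapped to make it positive)
  edge (1, 6)→(4, 8): d=(3,2) inclusive
  edge (4, 8)→(18, 20): d=(14,12) inclusive
  edge (18, 20)→(1, 6): d=(-17,-14) inclusive
    (2,4)@(5, 9): e=[1,2,5] → #
    (3,4)@(7, 9): e=[-3,-22,33] → ·
    (2,5)@(5, 11): e=[7,30,-29] → ·
  covered (1 px):
    · · · · · · · · ·
    · · · · · · · · ·
    · · · · · · · · ·
    · · · · · · · · ·
    · · # · · · · · ·
    · · · · · · · · ·
    · · · · · · · · ·
    · · · · · · · · ·
    · · · · · · · · ·
    · · · · · · · · ·
    · · · · · · · · ·
    · · · · · · · · ·
T1:
  2·area = 74
  edge (6, 0)→(2, 15): d=(-4,15) inclusive
  edge (2, 15)→(0, 4): d=(-2,-11) inclusive
  edge (0, 4)→(6, 0): d=(6,-4) inclusive
    (2,0)@(5, 1): e=[11,61,2] → #
    (3,0)@(7, 1): e=[-19,83,10] → ·
    (1,1)@(3, 3): e=[33,35,6] → #
    (3,1)@(7, 3): e=[-27,79,22] → ·
    (0,2)@(1, 5): e=[55,9,10] → #
    (2,2)@(5, 5): e=[-5,53,26] → ·
    (0,3)@(1, 7): e=[47,5,22] → #
    (2,3)@(5, 7): e=[-13,49,38] → ·
    (0,4)@(1, 9): e=[39,1,34] → #
    (2,4)@(5, 9): e=[-21,45,50] → ·
    (0,5)@(1, 11): e=[31,-3,46] → ·
    (1,5)@(3, 11): e=[1,19,54] → #
  covered (10 px):
    · · # · · · · · ·
    · # # · · · · · ·
    # # · · · · · · ·
    # # · · · · · · ·
    # # · · · · · · ·
    · # · · · · · · ·
    · · · · · · · · ·
    · · · · · · · · ·
    · · · · · · · · ·
    · · · · · · · · ·
    · · · · · · · · ·
    · · · · · · · · ·
T2:
  2·area = 46  (B↔C swapped to make it positive)
  edge (18, 4)→(2, 18): d=(-16,14) inclusive
  edge (2, 18)→(9, 9): d=(7,-9) inclusive
  edge (9, 9)→(18, 4): d=(9,-5) inclusive
    (6,3)@(13, 7): e=[22,22,2] → #
    (7,3)@(15, 7): e=[-6,40,12] → ·
    (4,4)@(9, 9): e=[46,0,0] → #  [on edge]
    (5,4)@(11, 9): e=[18,18,10] → #
    (6,4)@(13, 9): e=[-10,36,20] → ·
    (4,5)@(9, 11): e=[14,14,18] → #
    (5,5)@(11, 11): e=[-14,32,28] → ·
    (3,6)@(7, 13): e=[10,10,26] → #
    (4,6)@(9, 13): e=[-18,28,36] → ·
    (2,7)@(5, 15): e=[6,6,34] → #
    (3,7)@(7, 15): e=[-22,24,44] → ·
    (1,8)@(3, 17): e=[2,2,42] → #
  covered (7 px):
    · · · · · · · · ·
    · · · · · · · · ·
    · · · · · · · · ·
    · · · · · · # · ·
    · · · · # # · · ·
    · · · · # · · · ·
    · · · # · · · · ·
    · · # · · · · · ·
    · # · · · · · · ·
    · · · · · · · · ·
    · · · · · · · · ·
    · · · · · · · · ·

Final: 18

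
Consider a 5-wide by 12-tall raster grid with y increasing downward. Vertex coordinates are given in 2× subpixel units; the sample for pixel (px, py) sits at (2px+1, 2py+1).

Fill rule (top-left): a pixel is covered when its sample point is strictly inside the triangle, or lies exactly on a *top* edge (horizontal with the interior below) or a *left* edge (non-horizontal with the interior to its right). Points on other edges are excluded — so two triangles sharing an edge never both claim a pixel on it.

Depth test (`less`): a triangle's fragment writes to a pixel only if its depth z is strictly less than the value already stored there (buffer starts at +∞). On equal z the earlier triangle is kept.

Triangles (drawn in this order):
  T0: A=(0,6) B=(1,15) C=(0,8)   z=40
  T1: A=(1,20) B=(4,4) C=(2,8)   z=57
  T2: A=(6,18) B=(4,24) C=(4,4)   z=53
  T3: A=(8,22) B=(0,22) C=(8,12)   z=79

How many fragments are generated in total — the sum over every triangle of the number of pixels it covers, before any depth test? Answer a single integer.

T0:
  2·area = 2
  edge (0, 6)→(1, 15): d=(1,9) right/bottom  bias=-1
  edge (1, 15)→(0, 8): d=(-1,-7) top-left  bias=+0
  edge (0, 8)→(0, 6): d=(0,-2) top-left  bias=+0
    (0,7)@(1, 15): e=[0,0,2] → ·  [on edge]
  covered (0 px):
    · · · · ·
    · · · · ·
    · · · · ·
    · · · · ·
    · · · · ·
    · · · · ·
    · · · · ·
    · · · · ·
    · · · · ·
    · · · · ·
    · · · · ·
    · · · · ·
T1:
  2·area = 20  (B↔C swapped to make it positive)
  edge (1, 20)→(2, 8): d=(1,-12) top-left  bias=+0
  edge (2, 8)→(4, 4): d=(2,-4) top-left  bias=+0
  edge (4, 4)→(1, 20): d=(-3,16) right/bottom  bias=-1
    (1,3)@(3, 7): e=[11,2,7] → #
    (2,3)@(5, 7): e=[35,10,-25] → ·
    (1,4)@(3, 9): e=[13,6,1] → #
    (2,4)@(5, 9): e=[37,14,-31] → ·
    (1,5)@(3, 11): e=[15,10,-5] → ·
  covered (2 px):
    · · · · ·
    · · · · ·
    · · · · ·
    · # · · ·
    · # · · ·
    · · · · ·
    · · · · ·
    · · · · ·
    · · · · ·
    · · · · ·
    · · · · ·
    · · · · ·
T2:
  2·area = 40
  edge (6, 18)→(4, 24): d=(-2,6) right/bottom  bias=-1
  edge (4, 24)→(4, 4): d=(0,-20) top-left  bias=+0
  edge (4, 4)→(6, 18): d=(2,14) right/bottom  bias=-1
    (4,4)@(9, 9): e=[0,100,-60] → ·  [on edge]
    (2,5)@(5, 11): e=[20,20,0] → ·  [on edge]
    (2,6)@(5, 13): e=[16,20,4] → #
    (3,6)@(7, 13): e=[4,60,-24] → ·
    (2,7)@(5, 15): e=[12,20,8] → #
    (3,7)@(7, 15): e=[0,60,-20] → ·  [on edge]
    (2,8)@(5, 17): e=[8,20,12] → #
    (3,8)@(7, 17): e=[-4,60,-16] → ·
    (2,9)@(5, 19): e=[4,20,16] → #
    (3,9)@(7, 19): e=[-8,60,-12] → ·
    (2,10)@(5, 21): e=[0,20,20] → ·  [on edge]
  covered (4 px):
    · · · · ·
    · · · · ·
    · · · · ·
    · · · · ·
    · · · · ·
    · · · · ·
    · · # · ·
    · · # · ·
    · · # · ·
    · · # · ·
    · · · · ·
    · · · · ·
T3:
  2·area = 80
  edge (8, 22)→(0, 22): d=(-8,0) right/bottom  bias=-1
  edge (0, 22)→(8, 12): d=(8,-10) top-left  bias=+0
  edge (8, 12)→(8, 22): d=(0,10) right/bottom  bias=-1
    (3,7)@(7, 15): e=[56,14,10] → #
    (4,7)@(9, 15): e=[56,34,-10] → ·
    (2,8)@(5, 17): e=[40,10,30] → #
    (4,8)@(9, 17): e=[40,50,-10] → ·
    (1,9)@(3, 19): e=[24,6,50] → #
    (4,9)@(9, 19): e=[24,66,-10] → ·
    (0,10)@(1, 21): e=[8,2,70] → #
    (4,10)@(9, 21): e=[8,82,-10] → ·
    (0,11)@(1, 23): e=[-8,18,70] → ·
    (1,11)@(3, 23): e=[-8,38,50] → ·
    (2,11)@(5, 23): e=[-8,58,30] → ·
    (3,11)@(7, 23): e=[-8,78,10] → ·
  covered (10 px):
    · · · · ·
    · · · · ·
    · · · · ·
    · · · · ·
    · · · · ·
    · · · · ·
    · · · · ·
    · · · # ·
    · · # # ·
    · # # # ·
    # # # # ·
    · · · · ·

Final: 16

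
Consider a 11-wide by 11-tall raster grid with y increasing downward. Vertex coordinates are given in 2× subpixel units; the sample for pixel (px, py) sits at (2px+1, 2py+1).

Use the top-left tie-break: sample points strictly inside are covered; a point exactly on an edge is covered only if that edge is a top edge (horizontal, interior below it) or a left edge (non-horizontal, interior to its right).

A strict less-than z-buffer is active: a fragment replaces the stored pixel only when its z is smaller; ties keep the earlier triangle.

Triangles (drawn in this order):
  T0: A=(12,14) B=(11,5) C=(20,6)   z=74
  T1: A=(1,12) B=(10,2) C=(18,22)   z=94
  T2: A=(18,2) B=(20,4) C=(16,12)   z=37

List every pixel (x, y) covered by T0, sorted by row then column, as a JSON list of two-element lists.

T0:
  2·area = 80
  edge (12, 14)→(11, 5): d=(-1,-9) top-left  bias=+0
  edge (11, 5)→(20, 6): d=(9,1) right/bottom  bias=-1
  edge (20, 6)→(12, 14): d=(-8,8) right/bottom  bias=-1
    (5,2)@(11, 5): e=[0,0,80] → ·  [on edge]
    (10,2)@(21, 5): e=[90,-10,0] → ·  [on edge]
    (6,3)@(13, 7): e=[16,16,48] → #
    (7,3)@(15, 7): e=[34,14,32] → #
    (8,3)@(17, 7): e=[52,12,16] → #
    (9,3)@(19, 7): e=[70,10,0] → ·  [on edge]
    (6,4)@(13, 9): e=[14,34,32] → #
    (8,4)@(17, 9): e=[50,30,0] → ·  [on edge]
    (6,5)@(13, 11): e=[12,52,16] → #
    (7,5)@(15, 11): e=[30,50,0] → ·  [on edge]
    (6,6)@(13, 13): e=[10,70,0] → ·  [on edge]
    (5,7)@(11, 15): e=[-10,90,0] → ·  [on edge]
    (4,8)@(9, 17): e=[-30,110,0] → ·  [on edge]
    (3,9)@(7, 19): e=[-50,130,0] → ·  [on edge]
    (2,10)@(5, 21): e=[-70,150,0] → ·  [on edge]
  covered (6 px):
    · · · · · · · · · · ·
    · · · · · · · · · · ·
    · · · · · · · · · · ·
    · · · · · · # # # · ·
    · · · · · · # # · · ·
    · · · · · · # · · · ·
    · · · · · · · · · · ·
    · · · · · · · · · · ·
    · · · · · · · · · · ·
    · · · · · · · · · · ·
    · · · · · · · · · · ·
T1:
  2·area = 260
  edge (1, 12)→(10, 2): d=(9,-10) top-left  bias=+0
  edge (10, 2)→(18, 22): d=(8,20) right/bottom  bias=-1
  edge (18, 22)→(1, 12): d=(-17,-10) top-left  bias=+0
    (4,2)@(9, 5): e=[17,44,199] → #
    (5,2)@(11, 5): e=[37,4,219] → #
    (6,2)@(13, 5): e=[57,-36,239] → ·
    (3,3)@(7, 7): e=[15,100,145] → #
    (6,3)@(13, 7): e=[75,-20,205] → ·
    (2,4)@(5, 9): e=[13,156,91] → #
    (6,4)@(13, 9): e=[93,-4,171] → ·
    (1,5)@(3, 11): e=[11,212,37] → #
    (6,5)@(13, 11): e=[111,12,137] → #
    (7,5)@(15, 11): e=[131,-28,157] → ·
    (1,6)@(3, 13): e=[29,228,3] → #
    (7,6)@(15, 13): e=[149,-12,123] → ·
  covered (32 px):
    · · · · · · · · · · ·
    · · · · · · · · · · ·
    · · · · # # · · · · ·
    · · · # # # · · · · ·
    · · # # # # · · · · ·
    · # # # # # # · · · ·
    · # # # # # # · · · ·
    · · · # # # # # · · ·
    · · · · · # # # · · ·
    · · · · · · # # · · ·
    · · · · · · · · # · ·
T2:
  2·area = 24
  edge (18, 2)→(20, 4): d=(2,2) right/bottom  bias=-1
  edge (20, 4)→(16, 12): d=(-4,8) right/bottom  bias=-1
  edge (16, 12)→(18, 2): d=(2,-10) top-left  bias=+0
    (8,0)@(17, 1): e=[0,36,-12] → ·  [on edge]
    (9,1)@(19, 3): e=[0,12,12] → ·  [on edge]
    (9,2)@(19, 5): e=[4,4,16] → #
    (10,2)@(21, 5): e=[0,-12,36] → ·  [on edge]
    (8,3)@(17, 7): e=[12,12,0] → #  [on edge]
    (9,3)@(19, 7): e=[8,-4,20] → ·
    (8,4)@(17, 9): e=[16,4,4] → #
    (9,4)@(19, 9): e=[12,-12,24] → ·
    (8,5)@(17, 11): e=[20,-4,8] → ·
    (7,8)@(15, 17): e=[36,-12,0] → ·  [on edge]
  covered (3 px):
    · · · · · · · · · · ·
    · · · · · · · · · · ·
    · · · · · · · · · # ·
    · · · · · · · · # · ·
    · · · · · · · · # · ·
    · · · · · · · · · · ·
    · · · · · · · · · · ·
    · · · · · · · · · · ·
    · · · · · · · · · · ·
    · · · · · · · · · · ·
    · · · · · · · · · · ·

Final: [[6,3],[7,3],[8,3],[6,4],[7,4],[6,5]]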